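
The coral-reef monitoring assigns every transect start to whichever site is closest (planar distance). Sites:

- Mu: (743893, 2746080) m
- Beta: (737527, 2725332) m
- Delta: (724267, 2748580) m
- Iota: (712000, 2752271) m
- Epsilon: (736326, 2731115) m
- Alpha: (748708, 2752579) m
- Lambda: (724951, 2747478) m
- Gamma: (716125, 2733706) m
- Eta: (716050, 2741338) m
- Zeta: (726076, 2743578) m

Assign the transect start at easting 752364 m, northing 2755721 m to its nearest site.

Squared distances to each site:
Mu: 164706722.000; Beta: 1143627890.000; Delta: 840435290.000; Iota: 1641154996.000; Epsilon: 862672680.000; Alpha: 23238500.000; Lambda: 819419618.000; Gamma: 1797925346.000; Eta: 1525577285.000; Zeta: 838511393.000.
Minimum at Alpha.

Alpha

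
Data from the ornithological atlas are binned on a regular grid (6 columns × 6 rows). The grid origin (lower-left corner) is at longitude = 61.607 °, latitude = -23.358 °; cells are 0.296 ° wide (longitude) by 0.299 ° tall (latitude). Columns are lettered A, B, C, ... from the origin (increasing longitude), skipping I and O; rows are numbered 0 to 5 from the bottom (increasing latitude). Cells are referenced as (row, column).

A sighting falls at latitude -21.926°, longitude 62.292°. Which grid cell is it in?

(4, C)

Column index: ⌊(62.292 − 61.607) / 0.296⌋ = ⌊2.314⌋ = 2 → column C
Row offset from origin: ⌊(-21.926 − -23.358) / 0.299⌋ = ⌊4.789⌋ = 4 → row 4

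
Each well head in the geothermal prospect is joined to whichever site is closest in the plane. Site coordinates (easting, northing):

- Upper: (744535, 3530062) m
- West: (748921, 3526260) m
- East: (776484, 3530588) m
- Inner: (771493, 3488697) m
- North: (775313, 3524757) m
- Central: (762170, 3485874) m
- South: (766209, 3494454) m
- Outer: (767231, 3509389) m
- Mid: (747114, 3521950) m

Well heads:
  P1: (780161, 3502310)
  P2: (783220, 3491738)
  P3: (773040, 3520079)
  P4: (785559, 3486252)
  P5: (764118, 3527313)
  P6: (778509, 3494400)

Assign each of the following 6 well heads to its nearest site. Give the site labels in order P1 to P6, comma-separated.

P1 → Outer (d²=217297141.00)
P2 → Inner (d²=146770210.00)
P3 → North (d²=27050213.00)
P4 → Inner (d²=203830381.00)
P5 → North (d²=131861161.00)
P6 → Inner (d²=81748465.00)

Outer, Inner, North, Inner, North, Inner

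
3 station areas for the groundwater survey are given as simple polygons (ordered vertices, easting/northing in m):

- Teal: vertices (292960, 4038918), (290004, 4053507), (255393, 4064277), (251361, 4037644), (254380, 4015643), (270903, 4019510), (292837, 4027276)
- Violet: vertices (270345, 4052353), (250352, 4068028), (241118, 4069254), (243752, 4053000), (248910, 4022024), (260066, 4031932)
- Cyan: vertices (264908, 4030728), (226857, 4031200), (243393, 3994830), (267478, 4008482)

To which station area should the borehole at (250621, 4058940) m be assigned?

Violet

Cast a ray rightward from (250621, 4058940). For each polygon, the edges (by vertex number in listed order) whose endpoints lie on opposite sides of northing = 4058940, where each meets that height, and whether that is right or left of the point:
Teal: 2–3 at easting≈272544.2 (right), 3–4 at easting≈254585.0 (right) → 2 crossings.
Violet: 1–2 at easting≈261943.5 (right), 3–4 at easting≈242789.4 (left) → 1 crossing.
Cyan: no edge straddles that height → 0 crossings.
Only Violet has an odd count, so the point is inside Violet.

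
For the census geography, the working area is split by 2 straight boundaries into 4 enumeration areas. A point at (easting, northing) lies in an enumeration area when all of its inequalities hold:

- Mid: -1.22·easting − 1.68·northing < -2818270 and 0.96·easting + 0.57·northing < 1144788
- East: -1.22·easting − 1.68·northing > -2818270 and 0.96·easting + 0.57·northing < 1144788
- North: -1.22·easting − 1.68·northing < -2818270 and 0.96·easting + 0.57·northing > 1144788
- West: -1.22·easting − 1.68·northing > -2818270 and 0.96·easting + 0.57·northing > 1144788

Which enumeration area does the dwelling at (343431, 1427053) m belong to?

-1.22·343431 − 1.68·1427053 = -2816434.860, which is > -2818270
0.96·343431 + 0.57·1427053 = 1143113.970, which is < 1144788
This sign pattern matches East.

East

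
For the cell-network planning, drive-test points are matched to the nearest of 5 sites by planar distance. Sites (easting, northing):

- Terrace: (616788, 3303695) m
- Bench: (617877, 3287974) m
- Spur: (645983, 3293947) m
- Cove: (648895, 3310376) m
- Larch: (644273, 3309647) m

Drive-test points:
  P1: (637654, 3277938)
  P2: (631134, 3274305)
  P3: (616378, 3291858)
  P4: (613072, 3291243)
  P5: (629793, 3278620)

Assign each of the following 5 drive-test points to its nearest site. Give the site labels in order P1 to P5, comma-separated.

Spur, Bench, Bench, Bench, Bench

P1 → Spur (d²=325660322.00)
P2 → Bench (d²=362589610.00)
P3 → Bench (d²=17332457.00)
P4 → Bench (d²=33774386.00)
P5 → Bench (d²=229488372.00)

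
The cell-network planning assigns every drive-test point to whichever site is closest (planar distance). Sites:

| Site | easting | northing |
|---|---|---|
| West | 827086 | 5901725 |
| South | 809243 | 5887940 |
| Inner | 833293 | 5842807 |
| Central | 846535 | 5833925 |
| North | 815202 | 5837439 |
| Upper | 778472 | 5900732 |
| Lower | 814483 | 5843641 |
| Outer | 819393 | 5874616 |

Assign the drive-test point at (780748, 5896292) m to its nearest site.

Squared distances to each site:
West: 2176727733.000; South: 881720929.000; Inner: 5621622250.000; Central: 8217572058.000; North: 4650753725.000; Upper: 24893776.000; Lower: 3910178026.000; Outer: 1963285001.000.
Minimum at Upper.

Upper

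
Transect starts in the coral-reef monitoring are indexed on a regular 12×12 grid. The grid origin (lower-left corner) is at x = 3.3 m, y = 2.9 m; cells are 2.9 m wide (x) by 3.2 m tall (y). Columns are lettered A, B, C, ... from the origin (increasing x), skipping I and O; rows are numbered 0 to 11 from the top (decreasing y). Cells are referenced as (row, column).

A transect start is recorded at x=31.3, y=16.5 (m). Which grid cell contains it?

Column index: ⌊(31.3 − 3.3) / 2.9⌋ = ⌊9.655⌋ = 9 → column K
Row offset from origin: ⌊(16.5 − 2.9) / 3.2⌋ = ⌊4.250⌋ = 4 → row 7 (counted from top)

(7, K)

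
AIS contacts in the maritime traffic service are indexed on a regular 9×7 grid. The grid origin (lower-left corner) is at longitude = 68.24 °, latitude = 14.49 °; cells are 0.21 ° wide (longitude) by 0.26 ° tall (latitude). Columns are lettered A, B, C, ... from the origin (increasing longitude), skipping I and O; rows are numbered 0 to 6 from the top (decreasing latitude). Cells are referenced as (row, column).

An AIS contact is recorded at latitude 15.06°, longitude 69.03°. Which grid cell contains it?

(4, D)

Column index: ⌊(69.03 − 68.24) / 0.21⌋ = ⌊3.762⌋ = 3 → column D
Row offset from origin: ⌊(15.06 − 14.49) / 0.26⌋ = ⌊2.192⌋ = 2 → row 4 (counted from top)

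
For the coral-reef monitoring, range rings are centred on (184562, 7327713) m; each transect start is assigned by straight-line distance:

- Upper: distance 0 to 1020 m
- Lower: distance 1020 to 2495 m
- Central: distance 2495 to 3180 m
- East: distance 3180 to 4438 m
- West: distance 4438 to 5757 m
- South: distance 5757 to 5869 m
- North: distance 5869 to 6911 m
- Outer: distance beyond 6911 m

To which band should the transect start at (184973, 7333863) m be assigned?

Distance = √((184973−184562)² + (7333863−7327713)²) = √(168921.000 + 37822500.000) = 6163.718 m.
5869 ≤ 6163.718 < 6911 → North.

North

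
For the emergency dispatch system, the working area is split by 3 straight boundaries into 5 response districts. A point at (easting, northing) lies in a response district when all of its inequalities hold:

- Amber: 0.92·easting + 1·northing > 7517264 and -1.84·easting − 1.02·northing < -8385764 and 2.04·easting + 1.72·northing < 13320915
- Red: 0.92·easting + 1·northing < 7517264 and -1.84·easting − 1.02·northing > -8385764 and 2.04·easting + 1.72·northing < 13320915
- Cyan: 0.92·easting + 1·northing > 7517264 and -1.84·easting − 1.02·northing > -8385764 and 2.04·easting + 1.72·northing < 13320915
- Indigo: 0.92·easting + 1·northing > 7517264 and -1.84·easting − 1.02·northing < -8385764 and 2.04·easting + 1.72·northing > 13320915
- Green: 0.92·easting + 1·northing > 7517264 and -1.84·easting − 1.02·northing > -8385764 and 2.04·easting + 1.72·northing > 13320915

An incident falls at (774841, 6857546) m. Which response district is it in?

0.92·774841 + 1·6857546 = 7570399.720, which is > 7517264
-1.84·774841 − 1.02·6857546 = -8420404.360, which is < -8385764
2.04·774841 + 1.72·6857546 = 13375654.760, which is > 13320915
This sign pattern matches Indigo.

Indigo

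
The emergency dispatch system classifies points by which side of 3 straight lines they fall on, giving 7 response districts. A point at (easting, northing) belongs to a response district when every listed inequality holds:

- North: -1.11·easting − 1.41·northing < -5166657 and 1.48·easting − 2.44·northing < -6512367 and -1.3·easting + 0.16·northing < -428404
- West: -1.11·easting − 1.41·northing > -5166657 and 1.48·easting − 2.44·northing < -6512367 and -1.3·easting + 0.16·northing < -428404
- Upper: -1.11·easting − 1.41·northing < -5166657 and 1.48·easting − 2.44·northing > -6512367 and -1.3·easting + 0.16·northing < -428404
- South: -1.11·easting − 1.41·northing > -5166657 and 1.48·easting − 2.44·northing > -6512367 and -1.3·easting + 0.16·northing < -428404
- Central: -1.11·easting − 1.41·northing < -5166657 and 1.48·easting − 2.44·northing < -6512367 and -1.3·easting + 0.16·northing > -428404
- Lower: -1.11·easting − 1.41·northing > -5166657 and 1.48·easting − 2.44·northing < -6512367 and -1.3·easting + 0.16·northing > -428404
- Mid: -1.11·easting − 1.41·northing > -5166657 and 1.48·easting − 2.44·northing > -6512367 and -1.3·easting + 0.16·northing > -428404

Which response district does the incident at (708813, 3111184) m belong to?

Central

-1.11·708813 − 1.41·3111184 = -5173551.870, which is < -5166657
1.48·708813 − 2.44·3111184 = -6542245.720, which is < -6512367
-1.3·708813 + 0.16·3111184 = -423667.460, which is > -428404
This sign pattern matches Central.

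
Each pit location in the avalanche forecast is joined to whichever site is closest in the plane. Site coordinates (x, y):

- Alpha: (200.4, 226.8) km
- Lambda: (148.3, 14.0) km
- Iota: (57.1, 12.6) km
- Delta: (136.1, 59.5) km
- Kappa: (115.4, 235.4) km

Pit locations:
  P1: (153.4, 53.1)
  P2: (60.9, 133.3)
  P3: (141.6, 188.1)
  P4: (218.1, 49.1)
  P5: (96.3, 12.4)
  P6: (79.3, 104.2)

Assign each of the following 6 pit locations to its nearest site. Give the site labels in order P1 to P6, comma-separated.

Delta, Delta, Kappa, Lambda, Iota, Delta

P1 → Delta (d²=340.25)
P2 → Delta (d²=11101.48)
P3 → Kappa (d²=2923.73)
P4 → Lambda (d²=6104.05)
P5 → Iota (d²=1536.68)
P6 → Delta (d²=5224.33)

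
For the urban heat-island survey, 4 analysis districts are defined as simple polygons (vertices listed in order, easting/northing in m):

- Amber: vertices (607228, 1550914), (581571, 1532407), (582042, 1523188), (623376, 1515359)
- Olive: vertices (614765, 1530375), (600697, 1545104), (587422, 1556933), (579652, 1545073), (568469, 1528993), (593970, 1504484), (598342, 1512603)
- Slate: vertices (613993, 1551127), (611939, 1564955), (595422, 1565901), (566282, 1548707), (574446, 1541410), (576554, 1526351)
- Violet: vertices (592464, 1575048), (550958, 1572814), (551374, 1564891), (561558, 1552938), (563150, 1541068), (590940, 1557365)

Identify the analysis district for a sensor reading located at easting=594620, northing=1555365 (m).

Slate

Cast a ray rightward from (594620, 1555365). For each polygon, the edges (by vertex number in listed order) whose endpoints lie on opposite sides of northing = 1555365, where each meets that height, and whether that is right or left of the point:
Amber: no edge straddles that height → 0 crossings.
Olive: 2–3 at easting≈589181.7 (left), 3–4 at easting≈586394.7 (left) → 0 crossings.
Slate: 1–2 at easting≈613363.5 (right), 3–4 at easting≈577565.8 (left) → 1 crossing.
Violet: 3–4 at easting≈559490.2 (left), 5–6 at easting≈587529.6 (left) → 0 crossings.
Only Slate has an odd count, so the point is inside Slate.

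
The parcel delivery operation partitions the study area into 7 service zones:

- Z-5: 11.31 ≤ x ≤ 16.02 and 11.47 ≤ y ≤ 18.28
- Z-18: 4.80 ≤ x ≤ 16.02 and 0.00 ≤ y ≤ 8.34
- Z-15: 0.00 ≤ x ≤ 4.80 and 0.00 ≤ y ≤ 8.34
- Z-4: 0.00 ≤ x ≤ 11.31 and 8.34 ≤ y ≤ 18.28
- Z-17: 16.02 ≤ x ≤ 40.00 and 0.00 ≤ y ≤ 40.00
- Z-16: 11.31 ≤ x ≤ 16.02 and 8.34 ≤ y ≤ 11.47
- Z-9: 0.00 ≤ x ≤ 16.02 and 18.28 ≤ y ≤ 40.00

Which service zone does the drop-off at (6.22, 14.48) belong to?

The point has x = 6.22 and y = 14.48.
Only Z-4 satisfies 0.00 ≤ x ≤ 11.31 and 8.34 ≤ y ≤ 18.28.

Z-4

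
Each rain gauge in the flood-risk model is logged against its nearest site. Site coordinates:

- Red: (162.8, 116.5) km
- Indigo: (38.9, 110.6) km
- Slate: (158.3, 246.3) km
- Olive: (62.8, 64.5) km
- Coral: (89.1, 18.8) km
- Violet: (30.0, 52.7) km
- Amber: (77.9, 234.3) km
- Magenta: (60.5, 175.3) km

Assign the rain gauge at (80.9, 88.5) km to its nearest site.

Squared distances to each site:
Red: 7491.610; Indigo: 2252.410; Slate: 30891.600; Olive: 903.610; Coral: 4925.330; Violet: 3872.450; Amber: 21266.640; Magenta: 7950.400.
Minimum at Olive.

Olive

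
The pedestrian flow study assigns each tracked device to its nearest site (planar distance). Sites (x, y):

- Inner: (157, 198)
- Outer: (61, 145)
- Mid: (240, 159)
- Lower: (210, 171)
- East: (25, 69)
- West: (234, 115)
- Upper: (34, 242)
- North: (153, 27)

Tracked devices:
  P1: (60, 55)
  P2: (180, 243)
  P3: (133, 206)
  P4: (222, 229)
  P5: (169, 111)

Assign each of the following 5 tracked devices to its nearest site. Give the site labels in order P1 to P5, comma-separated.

P1 → East (d²=1421.00)
P2 → Inner (d²=2554.00)
P3 → Inner (d²=640.00)
P4 → Lower (d²=3508.00)
P5 → West (d²=4241.00)

East, Inner, Inner, Lower, West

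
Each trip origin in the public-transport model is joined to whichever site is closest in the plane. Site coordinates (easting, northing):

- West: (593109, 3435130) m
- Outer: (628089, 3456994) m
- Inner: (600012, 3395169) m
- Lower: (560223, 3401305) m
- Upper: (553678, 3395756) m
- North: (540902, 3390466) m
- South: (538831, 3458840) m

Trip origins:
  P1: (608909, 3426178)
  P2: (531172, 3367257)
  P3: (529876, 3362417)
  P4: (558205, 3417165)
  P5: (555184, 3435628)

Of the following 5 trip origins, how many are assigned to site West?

P1 → West
P2 → North
P3 → North
P4 → Lower
P5 → South
1 of the 5 goes to West.

1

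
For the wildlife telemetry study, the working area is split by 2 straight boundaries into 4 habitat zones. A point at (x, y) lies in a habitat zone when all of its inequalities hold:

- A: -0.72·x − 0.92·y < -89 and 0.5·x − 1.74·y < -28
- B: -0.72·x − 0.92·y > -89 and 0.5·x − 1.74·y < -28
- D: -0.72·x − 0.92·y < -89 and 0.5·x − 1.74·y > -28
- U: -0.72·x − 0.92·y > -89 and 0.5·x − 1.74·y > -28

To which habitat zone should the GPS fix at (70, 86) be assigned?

A

-0.72·70 − 0.92·86 = -129.520, which is < -89
0.5·70 − 1.74·86 = -114.640, which is < -28
This sign pattern matches A.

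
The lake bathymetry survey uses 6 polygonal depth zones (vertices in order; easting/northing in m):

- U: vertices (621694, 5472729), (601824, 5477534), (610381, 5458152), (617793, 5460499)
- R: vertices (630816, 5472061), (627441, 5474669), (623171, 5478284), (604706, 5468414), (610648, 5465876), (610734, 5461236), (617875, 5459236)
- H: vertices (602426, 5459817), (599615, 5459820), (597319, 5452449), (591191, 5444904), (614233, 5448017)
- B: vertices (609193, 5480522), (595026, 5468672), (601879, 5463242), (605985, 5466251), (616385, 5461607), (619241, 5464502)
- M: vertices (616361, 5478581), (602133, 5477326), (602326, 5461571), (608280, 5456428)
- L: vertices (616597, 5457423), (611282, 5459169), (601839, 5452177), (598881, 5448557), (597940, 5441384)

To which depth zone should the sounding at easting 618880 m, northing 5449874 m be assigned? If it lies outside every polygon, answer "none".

Cast a ray rightward from (618880, 5449874). For each polygon, the edges (by vertex number in listed order) whose endpoints lie on opposite sides of northing = 5449874, where each meets that height, and whether that is right or left of the point:
U: no edge straddles that height → 0 crossings.
R: no edge straddles that height → 0 crossings.
H: 3–4 at easting≈595227.6 (left), 5–1 at easting≈612374.9 (left) → 0 crossings.
B: no edge straddles that height → 0 crossings.
M: no edge straddles that height → 0 crossings.
L: 3–4 at easting≈599957.2 (left), 5–1 at easting≈607815.8 (left) → 0 crossings.
All counts are even, so the point lies outside every listed polygon.

none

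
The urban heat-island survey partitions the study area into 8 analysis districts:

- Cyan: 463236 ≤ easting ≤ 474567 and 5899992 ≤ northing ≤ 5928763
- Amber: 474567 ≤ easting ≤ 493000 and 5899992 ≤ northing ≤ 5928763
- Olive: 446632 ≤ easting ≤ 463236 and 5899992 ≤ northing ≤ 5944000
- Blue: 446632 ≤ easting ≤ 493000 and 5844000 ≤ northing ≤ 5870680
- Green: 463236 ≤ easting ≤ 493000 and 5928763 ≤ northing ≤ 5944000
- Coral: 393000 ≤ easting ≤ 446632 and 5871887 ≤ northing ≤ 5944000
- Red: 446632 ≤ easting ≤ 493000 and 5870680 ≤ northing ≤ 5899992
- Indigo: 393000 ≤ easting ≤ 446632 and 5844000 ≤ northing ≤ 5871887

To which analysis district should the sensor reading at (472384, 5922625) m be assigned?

Cyan

The point has easting = 472384 and northing = 5922625.
Only Cyan satisfies 463236 ≤ easting ≤ 474567 and 5899992 ≤ northing ≤ 5928763.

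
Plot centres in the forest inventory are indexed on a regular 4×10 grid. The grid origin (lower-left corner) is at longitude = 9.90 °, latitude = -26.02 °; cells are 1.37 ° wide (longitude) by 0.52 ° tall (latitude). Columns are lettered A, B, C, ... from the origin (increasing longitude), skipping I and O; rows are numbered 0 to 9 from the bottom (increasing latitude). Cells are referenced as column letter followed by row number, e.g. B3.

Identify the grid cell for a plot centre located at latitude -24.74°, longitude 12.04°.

Column index: ⌊(12.04 − 9.90) / 1.37⌋ = ⌊1.562⌋ = 1 → column B
Row offset from origin: ⌊(-24.74 − -26.02) / 0.52⌋ = ⌊2.462⌋ = 2 → row 2

B2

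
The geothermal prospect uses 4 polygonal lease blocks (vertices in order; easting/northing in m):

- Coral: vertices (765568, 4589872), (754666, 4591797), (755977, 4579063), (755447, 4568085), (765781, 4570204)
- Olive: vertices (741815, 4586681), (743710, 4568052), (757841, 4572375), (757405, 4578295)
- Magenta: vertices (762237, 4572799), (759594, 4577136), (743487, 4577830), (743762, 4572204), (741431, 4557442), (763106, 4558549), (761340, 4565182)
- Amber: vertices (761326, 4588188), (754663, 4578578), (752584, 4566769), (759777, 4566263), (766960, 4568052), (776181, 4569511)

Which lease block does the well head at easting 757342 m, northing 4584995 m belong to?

Cast a ray rightward from (757342, 4584995). For each polygon, the edges (by vertex number in listed order) whose endpoints lie on opposite sides of northing = 4584995, where each meets that height, and whether that is right or left of the point:
Coral: 2–3 at easting≈755366.3 (left), 5–1 at easting≈765620.8 (right) → 1 crossing.
Olive: 1–2 at easting≈741986.5 (left), 4–1 at easting≈744949.4 (left) → 0 crossings.
Magenta: no edge straddles that height → 0 crossings.
Amber: 1–2 at easting≈759112.2 (right), 6–1 at easting≈763865.6 (right) → 2 crossings.
Only Coral has an odd count, so the point is inside Coral.

Coral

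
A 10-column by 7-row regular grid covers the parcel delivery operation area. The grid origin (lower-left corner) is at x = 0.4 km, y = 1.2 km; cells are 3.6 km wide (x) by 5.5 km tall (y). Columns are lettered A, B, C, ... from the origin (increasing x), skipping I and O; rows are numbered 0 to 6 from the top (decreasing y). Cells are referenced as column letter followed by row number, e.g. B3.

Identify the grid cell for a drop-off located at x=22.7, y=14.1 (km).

G4

Column index: ⌊(22.7 − 0.4) / 3.6⌋ = ⌊6.194⌋ = 6 → column G
Row offset from origin: ⌊(14.1 − 1.2) / 5.5⌋ = ⌊2.345⌋ = 2 → row 4 (counted from top)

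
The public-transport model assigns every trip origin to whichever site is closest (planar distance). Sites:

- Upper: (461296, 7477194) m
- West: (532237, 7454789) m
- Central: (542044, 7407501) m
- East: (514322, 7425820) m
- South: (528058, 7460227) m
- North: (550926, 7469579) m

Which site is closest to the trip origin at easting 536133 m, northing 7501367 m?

North

Squared distances to each site:
Upper: 6184910498.000; West: 2184688900.000; Central: 8845765877.000; East: 6183068930.000; South: 1757705225.000; North: 1229309793.000.
Minimum at North.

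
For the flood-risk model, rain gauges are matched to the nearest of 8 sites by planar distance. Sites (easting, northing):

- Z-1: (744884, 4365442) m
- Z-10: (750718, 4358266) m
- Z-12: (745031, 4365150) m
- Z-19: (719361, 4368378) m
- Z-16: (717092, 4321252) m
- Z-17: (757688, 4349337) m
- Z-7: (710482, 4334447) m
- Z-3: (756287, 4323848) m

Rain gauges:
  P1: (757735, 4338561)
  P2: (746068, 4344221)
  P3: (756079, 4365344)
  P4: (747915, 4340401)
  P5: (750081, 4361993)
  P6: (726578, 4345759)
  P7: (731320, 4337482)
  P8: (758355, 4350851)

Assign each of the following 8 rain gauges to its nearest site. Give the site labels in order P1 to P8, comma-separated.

P1 → Z-17 (d²=116124385.00)
P2 → Z-17 (d²=161197856.00)
P3 → Z-10 (d²=78838405.00)
P4 → Z-17 (d²=175363625.00)
P5 → Z-10 (d²=14296298.00)
P6 → Z-7 (d²=387042560.00)
P7 → Z-7 (d²=443433469.00)
P8 → Z-17 (d²=2737085.00)

Z-17, Z-17, Z-10, Z-17, Z-10, Z-7, Z-7, Z-17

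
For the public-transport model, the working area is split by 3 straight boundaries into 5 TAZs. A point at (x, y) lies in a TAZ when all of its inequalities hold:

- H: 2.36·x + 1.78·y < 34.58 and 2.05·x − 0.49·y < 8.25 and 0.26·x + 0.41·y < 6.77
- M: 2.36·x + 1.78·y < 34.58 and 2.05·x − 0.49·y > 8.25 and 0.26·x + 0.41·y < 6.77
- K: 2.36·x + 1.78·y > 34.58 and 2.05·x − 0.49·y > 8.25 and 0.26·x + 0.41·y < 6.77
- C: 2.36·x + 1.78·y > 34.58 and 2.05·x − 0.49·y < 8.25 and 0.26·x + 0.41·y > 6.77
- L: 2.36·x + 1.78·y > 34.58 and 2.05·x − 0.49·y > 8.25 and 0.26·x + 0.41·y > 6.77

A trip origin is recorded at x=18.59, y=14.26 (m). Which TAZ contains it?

2.36·18.59 + 1.78·14.26 = 69.255, which is > 34.58
2.05·18.59 − 0.49·14.26 = 31.122, which is > 8.25
0.26·18.59 + 0.41·14.26 = 10.680, which is > 6.77
This sign pattern matches L.

L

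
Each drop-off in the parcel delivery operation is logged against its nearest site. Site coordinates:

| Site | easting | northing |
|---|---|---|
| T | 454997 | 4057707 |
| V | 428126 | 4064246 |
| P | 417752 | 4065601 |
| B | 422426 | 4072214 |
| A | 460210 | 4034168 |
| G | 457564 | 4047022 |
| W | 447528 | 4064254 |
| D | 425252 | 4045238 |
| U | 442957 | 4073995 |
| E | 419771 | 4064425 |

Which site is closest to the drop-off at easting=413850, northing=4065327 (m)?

Squared distances to each site:
T: 1751140009.000; V: 204972737.000; P: 15300680.000; B: 120978545.000; A: 3120132881.000; G: 2245986821.000; W: 1135359013.000; D: 533573525.000; U: 922351673.000; E: 35871845.000.
Minimum at P.

P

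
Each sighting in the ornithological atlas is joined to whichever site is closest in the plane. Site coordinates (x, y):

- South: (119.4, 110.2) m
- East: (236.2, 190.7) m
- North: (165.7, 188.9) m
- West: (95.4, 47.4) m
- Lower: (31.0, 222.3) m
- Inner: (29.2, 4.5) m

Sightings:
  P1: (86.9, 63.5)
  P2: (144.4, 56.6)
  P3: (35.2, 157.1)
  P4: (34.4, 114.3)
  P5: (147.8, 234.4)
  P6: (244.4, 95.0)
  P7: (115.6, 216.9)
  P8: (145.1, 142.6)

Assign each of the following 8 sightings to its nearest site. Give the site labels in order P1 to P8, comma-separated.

West, West, Lower, South, North, East, North, South

P1 → West (d²=331.46)
P2 → West (d²=2485.64)
P3 → Lower (d²=4268.68)
P4 → South (d²=7241.81)
P5 → North (d²=2390.66)
P6 → East (d²=9225.73)
P7 → North (d²=3294.01)
P8 → South (d²=1710.25)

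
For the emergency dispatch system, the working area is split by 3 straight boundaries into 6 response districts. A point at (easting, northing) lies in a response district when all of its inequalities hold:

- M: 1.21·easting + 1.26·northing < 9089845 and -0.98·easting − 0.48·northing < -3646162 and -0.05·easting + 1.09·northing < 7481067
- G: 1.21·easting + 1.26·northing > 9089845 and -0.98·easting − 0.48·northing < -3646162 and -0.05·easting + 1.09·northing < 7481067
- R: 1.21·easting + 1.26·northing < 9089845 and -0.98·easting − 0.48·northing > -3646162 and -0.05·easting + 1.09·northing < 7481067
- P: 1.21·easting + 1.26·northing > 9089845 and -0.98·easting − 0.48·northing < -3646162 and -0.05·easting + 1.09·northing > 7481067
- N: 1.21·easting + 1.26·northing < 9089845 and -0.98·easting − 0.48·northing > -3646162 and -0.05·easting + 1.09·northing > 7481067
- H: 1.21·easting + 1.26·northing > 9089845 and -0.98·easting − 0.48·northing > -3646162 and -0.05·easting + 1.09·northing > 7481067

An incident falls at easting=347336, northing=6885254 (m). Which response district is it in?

1.21·347336 + 1.26·6885254 = 9095696.600, which is > 9089845
-0.98·347336 − 0.48·6885254 = -3645311.200, which is > -3646162
-0.05·347336 + 1.09·6885254 = 7487560.060, which is > 7481067
This sign pattern matches H.

H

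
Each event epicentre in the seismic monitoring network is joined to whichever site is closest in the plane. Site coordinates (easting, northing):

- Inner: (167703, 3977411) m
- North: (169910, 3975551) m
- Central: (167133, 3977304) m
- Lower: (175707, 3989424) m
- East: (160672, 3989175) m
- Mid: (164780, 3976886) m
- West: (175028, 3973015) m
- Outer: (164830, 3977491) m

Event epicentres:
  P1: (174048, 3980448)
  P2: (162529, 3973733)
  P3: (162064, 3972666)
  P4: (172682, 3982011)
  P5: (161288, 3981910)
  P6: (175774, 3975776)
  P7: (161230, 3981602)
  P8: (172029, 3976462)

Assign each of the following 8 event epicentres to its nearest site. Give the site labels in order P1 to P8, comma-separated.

North, Mid, Mid, Inner, Outer, West, Outer, North

P1 → North (d²=41103653.00)
P2 → Mid (d²=15008410.00)
P3 → Mid (d²=25185056.00)
P4 → Inner (d²=45950441.00)
P5 → Outer (d²=32073325.00)
P6 → West (d²=8179637.00)
P7 → Outer (d²=29860321.00)
P8 → North (d²=5320082.00)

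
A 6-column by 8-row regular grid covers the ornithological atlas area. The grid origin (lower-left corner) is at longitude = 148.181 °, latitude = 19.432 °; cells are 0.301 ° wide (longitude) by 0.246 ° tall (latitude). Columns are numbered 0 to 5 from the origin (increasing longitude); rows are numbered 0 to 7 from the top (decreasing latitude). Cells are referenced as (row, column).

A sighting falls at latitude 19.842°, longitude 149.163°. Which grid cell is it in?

Column index: ⌊(149.163 − 148.181) / 0.301⌋ = ⌊3.262⌋ = 3
Row offset from origin: ⌊(19.842 − 19.432) / 0.246⌋ = ⌊1.667⌋ = 1 → row 6 (counted from top)

(6, 3)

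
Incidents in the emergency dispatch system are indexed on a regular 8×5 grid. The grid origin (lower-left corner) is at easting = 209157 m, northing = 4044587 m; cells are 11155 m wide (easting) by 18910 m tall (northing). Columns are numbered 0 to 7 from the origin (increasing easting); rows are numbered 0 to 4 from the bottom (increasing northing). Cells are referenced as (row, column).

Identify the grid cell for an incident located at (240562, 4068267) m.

(1, 2)

Column index: ⌊(240562 − 209157) / 11155⌋ = ⌊2.815⌋ = 2
Row offset from origin: ⌊(4068267 − 4044587) / 18910⌋ = ⌊1.252⌋ = 1 → row 1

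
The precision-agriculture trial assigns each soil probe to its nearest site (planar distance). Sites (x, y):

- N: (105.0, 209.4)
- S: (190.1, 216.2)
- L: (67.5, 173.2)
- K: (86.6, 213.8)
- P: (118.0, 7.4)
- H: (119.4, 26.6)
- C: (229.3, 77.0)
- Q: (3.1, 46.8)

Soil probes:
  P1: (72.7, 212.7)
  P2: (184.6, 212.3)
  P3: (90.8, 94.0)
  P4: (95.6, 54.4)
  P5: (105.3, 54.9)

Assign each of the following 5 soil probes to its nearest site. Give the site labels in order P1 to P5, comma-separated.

P1 → K (d²=194.42)
P2 → S (d²=45.46)
P3 → H (d²=5360.72)
P4 → H (d²=1339.28)
P5 → H (d²=999.70)

K, S, H, H, H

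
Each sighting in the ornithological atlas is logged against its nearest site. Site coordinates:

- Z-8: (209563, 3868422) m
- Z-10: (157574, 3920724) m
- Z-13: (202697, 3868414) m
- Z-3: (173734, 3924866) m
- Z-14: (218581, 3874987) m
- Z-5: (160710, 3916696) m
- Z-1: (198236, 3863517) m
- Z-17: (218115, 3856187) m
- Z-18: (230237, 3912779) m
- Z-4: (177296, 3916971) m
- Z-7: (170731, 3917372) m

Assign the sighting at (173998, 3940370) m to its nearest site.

Squared distances to each site:
Z-8: 6441383929.000; Z-10: 655713092.000; Z-13: 6001298537.000; Z-3: 240443712.000; Z-14: 6262580578.000; Z-5: 737029220.000; Z-1: 6493864253.000; Z-17: 9033087178.000; Z-18: 3924088402.000; Z-4: 558390005.000; Z-7: 539581293.000.
Minimum at Z-3.

Z-3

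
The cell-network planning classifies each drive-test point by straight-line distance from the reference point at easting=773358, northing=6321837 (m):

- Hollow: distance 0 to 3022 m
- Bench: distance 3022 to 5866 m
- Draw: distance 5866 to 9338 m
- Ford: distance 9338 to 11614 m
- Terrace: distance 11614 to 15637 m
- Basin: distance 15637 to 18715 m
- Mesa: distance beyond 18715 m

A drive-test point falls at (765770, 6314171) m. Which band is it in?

Ford

Distance = √((765770−773358)² + (6314171−6321837)²) = √(57577744.000 + 58767556.000) = 10786.348 m.
9338 ≤ 10786.348 < 11614 → Ford.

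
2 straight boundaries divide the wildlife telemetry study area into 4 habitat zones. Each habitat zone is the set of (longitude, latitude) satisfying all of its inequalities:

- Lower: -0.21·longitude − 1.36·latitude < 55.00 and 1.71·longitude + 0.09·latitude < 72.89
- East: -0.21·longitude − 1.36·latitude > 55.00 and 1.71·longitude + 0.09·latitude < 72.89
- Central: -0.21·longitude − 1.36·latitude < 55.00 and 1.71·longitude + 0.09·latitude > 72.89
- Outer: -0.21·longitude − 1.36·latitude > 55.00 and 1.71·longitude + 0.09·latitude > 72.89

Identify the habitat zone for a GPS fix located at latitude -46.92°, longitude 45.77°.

-0.21·45.77 − 1.36·-46.92 = 54.200, which is < 55.00
1.71·45.77 + 0.09·-46.92 = 74.044, which is > 72.89
This sign pattern matches Central.

Central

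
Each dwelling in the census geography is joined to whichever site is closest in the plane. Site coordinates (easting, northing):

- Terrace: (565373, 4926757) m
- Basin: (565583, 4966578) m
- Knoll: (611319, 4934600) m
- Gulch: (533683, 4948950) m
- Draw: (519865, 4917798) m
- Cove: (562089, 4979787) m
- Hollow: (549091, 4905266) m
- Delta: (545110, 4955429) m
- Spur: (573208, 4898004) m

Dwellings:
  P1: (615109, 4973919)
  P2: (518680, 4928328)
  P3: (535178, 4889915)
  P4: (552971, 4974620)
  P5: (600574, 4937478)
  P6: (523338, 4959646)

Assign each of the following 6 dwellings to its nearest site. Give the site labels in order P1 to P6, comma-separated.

P1 → Knoll (d²=1560347861.00)
P2 → Draw (d²=112285125.00)
P3 → Hollow (d²=429224770.00)
P4 → Cove (d²=109835813.00)
P5 → Knoll (d²=123737909.00)
P6 → Gulch (d²=221423441.00)

Knoll, Draw, Hollow, Cove, Knoll, Gulch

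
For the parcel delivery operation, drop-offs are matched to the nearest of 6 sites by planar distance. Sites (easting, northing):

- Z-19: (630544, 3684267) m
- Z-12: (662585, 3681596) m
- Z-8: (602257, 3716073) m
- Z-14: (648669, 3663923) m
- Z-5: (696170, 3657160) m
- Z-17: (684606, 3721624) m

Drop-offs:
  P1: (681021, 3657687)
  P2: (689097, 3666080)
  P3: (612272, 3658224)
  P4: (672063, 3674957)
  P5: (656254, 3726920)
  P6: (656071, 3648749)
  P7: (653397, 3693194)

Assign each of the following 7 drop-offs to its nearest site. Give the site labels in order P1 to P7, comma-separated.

Z-5, Z-5, Z-19, Z-12, Z-17, Z-14, Z-12

P1 → Z-5 (d²=229769930.00)
P2 → Z-5 (d²=129593729.00)
P3 → Z-19 (d²=1012103833.00)
P4 → Z-12 (d²=133908805.00)
P5 → Z-17 (d²=831883520.00)
P6 → Z-14 (d²=285039880.00)
P7 → Z-12 (d²=218932948.00)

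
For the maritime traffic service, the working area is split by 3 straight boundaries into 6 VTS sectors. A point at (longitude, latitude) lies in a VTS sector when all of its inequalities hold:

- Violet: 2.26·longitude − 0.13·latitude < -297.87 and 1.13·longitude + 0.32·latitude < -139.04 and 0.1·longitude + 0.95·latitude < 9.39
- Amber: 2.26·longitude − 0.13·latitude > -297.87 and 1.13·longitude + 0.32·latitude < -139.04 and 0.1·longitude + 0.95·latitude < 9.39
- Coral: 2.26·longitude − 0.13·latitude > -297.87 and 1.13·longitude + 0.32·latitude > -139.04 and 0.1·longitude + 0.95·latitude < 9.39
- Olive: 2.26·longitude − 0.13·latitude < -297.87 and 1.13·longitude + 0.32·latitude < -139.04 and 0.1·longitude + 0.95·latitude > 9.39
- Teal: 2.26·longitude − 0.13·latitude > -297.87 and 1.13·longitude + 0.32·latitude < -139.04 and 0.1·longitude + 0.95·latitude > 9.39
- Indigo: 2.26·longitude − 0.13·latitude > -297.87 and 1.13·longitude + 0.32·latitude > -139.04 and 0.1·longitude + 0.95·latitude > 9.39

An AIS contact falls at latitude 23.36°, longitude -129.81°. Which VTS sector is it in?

Amber

2.26·-129.81 − 0.13·23.36 = -296.407, which is > -297.87
1.13·-129.81 + 0.32·23.36 = -139.210, which is < -139.04
0.1·-129.81 + 0.95·23.36 = 9.211, which is < 9.39
This sign pattern matches Amber.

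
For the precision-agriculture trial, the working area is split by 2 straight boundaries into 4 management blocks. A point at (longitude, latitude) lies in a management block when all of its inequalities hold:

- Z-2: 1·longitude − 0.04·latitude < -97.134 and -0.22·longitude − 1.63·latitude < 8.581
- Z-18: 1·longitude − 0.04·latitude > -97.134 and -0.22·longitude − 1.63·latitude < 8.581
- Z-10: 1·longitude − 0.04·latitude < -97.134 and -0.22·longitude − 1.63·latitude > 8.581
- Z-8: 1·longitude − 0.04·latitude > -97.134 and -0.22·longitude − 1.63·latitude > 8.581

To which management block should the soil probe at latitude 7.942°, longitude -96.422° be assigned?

1·-96.422 − 0.04·7.942 = -96.740, which is > -97.134
-0.22·-96.422 − 1.63·7.942 = 8.267, which is < 8.581
This sign pattern matches Z-18.

Z-18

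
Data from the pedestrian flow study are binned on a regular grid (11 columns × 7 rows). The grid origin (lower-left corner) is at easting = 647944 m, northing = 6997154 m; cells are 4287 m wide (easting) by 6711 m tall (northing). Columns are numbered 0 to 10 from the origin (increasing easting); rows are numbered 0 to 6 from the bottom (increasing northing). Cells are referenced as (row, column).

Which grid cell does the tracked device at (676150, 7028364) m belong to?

Column index: ⌊(676150 − 647944) / 4287⌋ = ⌊6.579⌋ = 6
Row offset from origin: ⌊(7028364 − 6997154) / 6711⌋ = ⌊4.651⌋ = 4 → row 4

(4, 6)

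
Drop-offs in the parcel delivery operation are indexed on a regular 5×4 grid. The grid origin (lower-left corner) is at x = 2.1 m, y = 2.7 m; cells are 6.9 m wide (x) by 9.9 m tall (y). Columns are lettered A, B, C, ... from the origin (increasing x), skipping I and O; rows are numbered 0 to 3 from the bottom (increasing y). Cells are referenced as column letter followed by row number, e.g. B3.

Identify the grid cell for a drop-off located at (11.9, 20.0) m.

Column index: ⌊(11.9 − 2.1) / 6.9⌋ = ⌊1.420⌋ = 1 → column B
Row offset from origin: ⌊(20.0 − 2.7) / 9.9⌋ = ⌊1.747⌋ = 1 → row 1

B1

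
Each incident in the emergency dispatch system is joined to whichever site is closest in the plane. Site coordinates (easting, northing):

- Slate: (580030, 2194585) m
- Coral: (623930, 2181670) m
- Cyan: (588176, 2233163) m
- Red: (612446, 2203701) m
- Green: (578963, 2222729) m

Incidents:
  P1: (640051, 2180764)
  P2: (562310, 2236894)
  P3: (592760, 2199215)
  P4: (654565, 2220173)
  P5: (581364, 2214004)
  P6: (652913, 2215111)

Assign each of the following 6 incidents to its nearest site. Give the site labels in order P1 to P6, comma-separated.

Coral, Green, Slate, Red, Green, Red

P1 → Coral (d²=260707477.00)
P2 → Green (d²=477969634.00)
P3 → Slate (d²=183489800.00)
P4 → Red (d²=2045336945.00)
P5 → Green (d²=81890426.00)
P6 → Red (d²=1767766189.00)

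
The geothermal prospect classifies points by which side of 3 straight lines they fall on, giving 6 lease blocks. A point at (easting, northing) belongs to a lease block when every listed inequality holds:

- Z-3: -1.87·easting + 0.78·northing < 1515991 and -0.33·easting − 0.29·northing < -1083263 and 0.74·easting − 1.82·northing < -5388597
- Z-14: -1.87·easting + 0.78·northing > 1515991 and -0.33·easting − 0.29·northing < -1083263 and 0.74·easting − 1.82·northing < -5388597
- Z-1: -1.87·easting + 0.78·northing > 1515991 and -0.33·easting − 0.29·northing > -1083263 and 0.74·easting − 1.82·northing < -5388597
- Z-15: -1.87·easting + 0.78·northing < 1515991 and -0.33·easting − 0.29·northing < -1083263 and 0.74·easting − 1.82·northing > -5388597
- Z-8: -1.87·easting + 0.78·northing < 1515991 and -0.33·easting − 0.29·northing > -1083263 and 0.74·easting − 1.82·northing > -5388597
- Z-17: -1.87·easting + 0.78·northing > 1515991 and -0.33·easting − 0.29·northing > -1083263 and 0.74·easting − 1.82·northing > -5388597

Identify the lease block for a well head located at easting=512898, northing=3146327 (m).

-1.87·512898 + 0.78·3146327 = 1495015.800, which is < 1515991
-0.33·512898 − 0.29·3146327 = -1081691.170, which is > -1083263
0.74·512898 − 1.82·3146327 = -5346770.620, which is > -5388597
This sign pattern matches Z-8.

Z-8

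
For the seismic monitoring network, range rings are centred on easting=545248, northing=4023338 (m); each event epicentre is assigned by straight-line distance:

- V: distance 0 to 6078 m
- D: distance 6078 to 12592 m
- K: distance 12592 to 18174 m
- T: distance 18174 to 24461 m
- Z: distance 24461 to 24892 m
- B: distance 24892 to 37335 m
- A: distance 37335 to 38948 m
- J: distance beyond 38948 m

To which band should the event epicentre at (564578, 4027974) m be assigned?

Distance = √((564578−545248)² + (4027974−4023338)²) = √(373648900.000 + 21492496.000) = 19878.164 m.
18174 ≤ 19878.164 < 24461 → T.

T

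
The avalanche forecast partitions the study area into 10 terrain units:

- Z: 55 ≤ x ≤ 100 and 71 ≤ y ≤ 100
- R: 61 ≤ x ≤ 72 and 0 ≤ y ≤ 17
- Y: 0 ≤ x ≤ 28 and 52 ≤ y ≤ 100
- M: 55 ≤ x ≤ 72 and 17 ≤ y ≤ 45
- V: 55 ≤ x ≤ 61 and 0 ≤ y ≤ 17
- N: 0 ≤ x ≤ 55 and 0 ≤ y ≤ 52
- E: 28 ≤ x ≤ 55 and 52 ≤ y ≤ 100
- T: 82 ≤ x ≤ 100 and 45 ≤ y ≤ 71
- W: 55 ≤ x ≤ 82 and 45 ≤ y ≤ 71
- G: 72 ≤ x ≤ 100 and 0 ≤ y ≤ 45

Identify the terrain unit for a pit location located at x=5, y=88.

Y

The point has x = 5 and y = 88.
Only Y satisfies 0 ≤ x ≤ 28 and 52 ≤ y ≤ 100.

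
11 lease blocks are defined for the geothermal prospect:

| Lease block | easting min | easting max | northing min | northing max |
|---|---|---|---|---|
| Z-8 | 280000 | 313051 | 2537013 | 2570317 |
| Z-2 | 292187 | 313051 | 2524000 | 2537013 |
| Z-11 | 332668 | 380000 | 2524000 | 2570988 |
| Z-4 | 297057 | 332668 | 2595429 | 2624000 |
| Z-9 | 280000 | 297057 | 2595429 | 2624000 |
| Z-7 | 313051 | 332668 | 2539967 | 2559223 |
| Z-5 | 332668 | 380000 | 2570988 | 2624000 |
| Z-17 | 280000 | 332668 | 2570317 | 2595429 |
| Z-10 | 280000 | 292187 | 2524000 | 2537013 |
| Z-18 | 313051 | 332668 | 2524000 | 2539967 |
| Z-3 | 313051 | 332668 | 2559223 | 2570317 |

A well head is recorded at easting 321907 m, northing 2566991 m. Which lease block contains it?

The point has easting = 321907 and northing = 2566991.
Only Z-3 satisfies 313051 ≤ easting ≤ 332668 and 2559223 ≤ northing ≤ 2570317.

Z-3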